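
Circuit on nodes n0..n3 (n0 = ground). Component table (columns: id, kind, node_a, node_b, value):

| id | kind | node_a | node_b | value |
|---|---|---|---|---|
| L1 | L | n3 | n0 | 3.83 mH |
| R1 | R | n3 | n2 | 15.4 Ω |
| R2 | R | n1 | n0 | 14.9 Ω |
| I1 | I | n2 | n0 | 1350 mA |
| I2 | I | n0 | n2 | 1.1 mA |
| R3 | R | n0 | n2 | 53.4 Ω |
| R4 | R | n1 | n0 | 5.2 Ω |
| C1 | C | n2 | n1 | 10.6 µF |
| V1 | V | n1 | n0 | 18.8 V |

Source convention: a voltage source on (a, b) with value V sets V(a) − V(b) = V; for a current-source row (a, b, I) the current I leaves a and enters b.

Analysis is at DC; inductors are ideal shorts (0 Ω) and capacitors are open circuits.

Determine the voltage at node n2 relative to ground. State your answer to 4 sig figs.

-16.12 V

Element admittances at DC:
  L1: short n3↔n0 (DC inductor)
  Y(R1) = 0.06494 S between n3,n2
  Y(R2) = 0.06711 S between n1,n0
  I1: injects 1.35 A into n0 (from n2)
  I2: injects 0.0011 A into n2 (from n0)
  Y(R3) = 0.01873 S between n0,n2
  Y(R4) = 0.1923 S between n1,n0
  Y(C1) = 0.000 S between n2,n1
  V1: constraint V(n1)−V(n0) = 18.8
Assemble and solve the 5×5 MNA system:
  V(n1)=18.80  V(n2)=-16.12  V(n3)=0.000
  i(L1)=-1.047  i(V1)=-4.877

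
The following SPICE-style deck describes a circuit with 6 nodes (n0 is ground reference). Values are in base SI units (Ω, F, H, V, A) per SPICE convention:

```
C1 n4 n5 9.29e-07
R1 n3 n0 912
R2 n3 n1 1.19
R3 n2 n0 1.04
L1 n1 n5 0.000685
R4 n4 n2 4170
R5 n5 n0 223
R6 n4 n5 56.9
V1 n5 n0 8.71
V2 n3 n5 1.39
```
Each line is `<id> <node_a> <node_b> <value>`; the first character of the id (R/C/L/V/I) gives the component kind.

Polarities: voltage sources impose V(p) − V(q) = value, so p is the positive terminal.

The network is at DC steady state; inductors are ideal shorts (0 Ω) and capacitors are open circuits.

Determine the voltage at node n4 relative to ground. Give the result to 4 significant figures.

8.593 V

MNA unknowns: 5 node voltages V₁..V_5 plus 3 source currents (L1, V1, V2)
C1: Y=0.000 on G[4,5]
R1: Y=0.001096 on G[3,0]
R2: Y=0.8403 on G[3,1]
R3: Y=0.9615 on G[2,0]
L1: row V1−V5=0, i_L1 at 1,5
R4: Y=0.0002398 on G[4,2]
R5: Y=0.004484 on G[5,0]
R6: Y=0.01757 on G[4,5]
V1: row V5−V0=8.71, i_V1 at 5,0
V2: row V3−V5=1.39, i_V2 at 3,5
solve → V1=8.710, V2=0.002143, V3=10.10, V4=8.593, V5=8.710
aux → i_L1=1.168, i_V1=-0.05219, i_V2=-1.179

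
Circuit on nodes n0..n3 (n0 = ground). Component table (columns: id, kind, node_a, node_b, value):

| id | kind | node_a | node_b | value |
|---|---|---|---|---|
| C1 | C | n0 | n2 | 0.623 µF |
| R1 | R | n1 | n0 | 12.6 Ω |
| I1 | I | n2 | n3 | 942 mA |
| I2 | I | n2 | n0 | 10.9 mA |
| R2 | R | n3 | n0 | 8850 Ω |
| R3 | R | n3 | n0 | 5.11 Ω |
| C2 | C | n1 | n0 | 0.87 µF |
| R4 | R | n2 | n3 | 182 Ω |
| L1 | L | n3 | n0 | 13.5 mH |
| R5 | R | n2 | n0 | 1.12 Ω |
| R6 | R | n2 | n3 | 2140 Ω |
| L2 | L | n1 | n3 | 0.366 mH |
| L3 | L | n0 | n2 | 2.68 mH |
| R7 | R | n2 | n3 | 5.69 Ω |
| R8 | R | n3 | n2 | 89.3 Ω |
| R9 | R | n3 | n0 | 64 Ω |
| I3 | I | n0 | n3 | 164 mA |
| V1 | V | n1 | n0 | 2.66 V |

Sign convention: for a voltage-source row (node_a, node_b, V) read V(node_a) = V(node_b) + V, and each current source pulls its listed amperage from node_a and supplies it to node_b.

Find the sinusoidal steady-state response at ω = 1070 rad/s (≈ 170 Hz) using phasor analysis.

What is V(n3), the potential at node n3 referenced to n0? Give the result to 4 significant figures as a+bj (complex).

2.598-0.006519j V

MNA unknowns: 3 node voltages V₁..V_3 plus 1 source current (V1)
C1: Y=0.000+0.0006666j on G[0,2]
R1: Y=0.07937+0.000j on G[1,0]
I1: z[2]−=0.942, z[3]+=0.942
I2: z[2]−=0.0109, z[0]+=0.0109
R2: Y=0.0001130+0.000j on G[3,0]
R3: Y=0.1957+0.000j on G[3,0]
C2: Y=0.000+0.0009309j on G[1,0]
R4: Y=0.005495+0.000j on G[2,3]
L1: Y=0.000-0.06923j on G[3,0]
R5: Y=0.8929+0.000j on G[2,0]
R6: Y=0.0004673+0.000j on G[2,3]
L2: Y=0.000-2.553j on G[1,3]
L3: Y=0.000-0.3487j on G[0,2]
R7: Y=0.1757+0.000j on G[2,3]
R8: Y=0.01120+0.000j on G[3,2]
R9: Y=0.01562+0.000j on G[3,0]
I3: z[0]−=0.164, z[3]+=0.164
V1: row V1−V0=2.66, i_V1 at 1,0
solve → V1=2.660+0.000j, V2=-0.3770-0.1220j, V3=2.598-0.006519j
aux → i_V1=-0.2278+0.1565j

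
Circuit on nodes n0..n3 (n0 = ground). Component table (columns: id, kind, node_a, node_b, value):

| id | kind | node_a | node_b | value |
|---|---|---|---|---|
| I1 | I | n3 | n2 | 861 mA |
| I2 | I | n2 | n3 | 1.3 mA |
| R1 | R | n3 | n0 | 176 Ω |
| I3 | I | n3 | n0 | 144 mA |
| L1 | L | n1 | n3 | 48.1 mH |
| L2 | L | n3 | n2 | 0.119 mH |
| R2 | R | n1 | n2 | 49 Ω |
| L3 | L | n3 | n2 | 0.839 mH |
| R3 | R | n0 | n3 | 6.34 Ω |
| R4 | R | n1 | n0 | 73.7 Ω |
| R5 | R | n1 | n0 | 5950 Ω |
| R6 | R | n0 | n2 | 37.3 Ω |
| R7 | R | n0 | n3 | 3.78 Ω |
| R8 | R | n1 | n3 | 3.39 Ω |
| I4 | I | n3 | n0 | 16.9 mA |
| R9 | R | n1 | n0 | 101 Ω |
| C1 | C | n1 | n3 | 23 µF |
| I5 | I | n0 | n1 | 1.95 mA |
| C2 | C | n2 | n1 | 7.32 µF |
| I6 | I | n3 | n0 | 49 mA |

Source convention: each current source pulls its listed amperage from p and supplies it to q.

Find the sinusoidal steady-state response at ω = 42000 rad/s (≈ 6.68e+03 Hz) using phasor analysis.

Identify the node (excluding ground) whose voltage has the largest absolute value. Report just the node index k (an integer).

MNA unknowns: 3 node voltages V₁..V_3
I1: z[3]−=0.861, z[2]+=0.861
I2: z[2]−=0.0013, z[3]+=0.0013
R1: Y=0.005682+0.000j on G[3,0]
I3: z[3]−=0.144, z[0]+=0.144
L1: Y=0.000-0.0004950j on G[1,3]
L2: Y=0.000-0.2001j on G[3,2]
R2: Y=0.02041+0.000j on G[1,2]
L3: Y=0.000-0.02838j on G[3,2]
R3: Y=0.1577+0.000j on G[0,3]
R4: Y=0.01357+0.000j on G[1,0]
R5: Y=0.0001681+0.000j on G[1,0]
R6: Y=0.02681+0.000j on G[0,2]
R7: Y=0.2646+0.000j on G[0,3]
R8: Y=0.2950+0.000j on G[1,3]
I4: z[3]−=0.0169, z[0]+=0.0169
R9: Y=0.009901+0.000j on G[1,0]
C1: Y=0.000+0.9660j on G[1,3]
I5: z[0]−=0.00195, z[1]+=0.00195
C2: Y=0.000+0.3074j on G[2,1]
I6: z[3]−=0.049, z[0]+=0.049
solve → V1=2.229+0.3052j, V2=14.32-2.028j, V3=-1.506+0.1102j

2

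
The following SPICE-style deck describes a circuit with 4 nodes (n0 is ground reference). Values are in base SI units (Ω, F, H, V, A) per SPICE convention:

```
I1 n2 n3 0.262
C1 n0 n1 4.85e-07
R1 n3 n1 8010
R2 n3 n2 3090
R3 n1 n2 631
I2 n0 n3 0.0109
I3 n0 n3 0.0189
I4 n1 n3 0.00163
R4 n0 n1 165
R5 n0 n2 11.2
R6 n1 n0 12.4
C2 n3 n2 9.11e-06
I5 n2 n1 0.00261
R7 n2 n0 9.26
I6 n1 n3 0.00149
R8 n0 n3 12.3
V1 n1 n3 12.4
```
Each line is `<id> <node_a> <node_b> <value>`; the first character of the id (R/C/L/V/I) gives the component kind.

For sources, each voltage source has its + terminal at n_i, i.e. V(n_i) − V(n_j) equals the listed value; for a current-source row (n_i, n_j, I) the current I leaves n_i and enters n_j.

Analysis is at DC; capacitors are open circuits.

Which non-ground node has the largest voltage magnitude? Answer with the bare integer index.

1

MNA unknowns: 3 node voltages V₁..V_3 plus 1 source current (V1)
I1: z[2]−=0.262, z[3]+=0.262
C1: Y=0.000 on G[0,1]
R1: Y=0.0001248 on G[3,1]
R2: Y=0.0003236 on G[3,2]
R3: Y=0.001585 on G[1,2]
I2: z[0]−=0.0109, z[3]+=0.0109
I3: z[0]−=0.0189, z[3]+=0.0189
I4: z[1]−=0.00163, z[3]+=0.00163
R4: Y=0.006061 on G[0,1]
R5: Y=0.08929 on G[0,2]
R6: Y=0.08065 on G[1,0]
C2: Y=0.000 on G[3,2]
I5: z[2]−=0.00261, z[1]+=0.00261
R7: Y=0.1080 on G[2,0]
I6: z[1]−=0.00149, z[3]+=0.00149
R8: Y=0.08130 on G[0,3]
V1: row V1−V3=12.4, i_V1 at 1,3
solve → V1=7.675, V2=-1.275, V3=-4.725
aux → i_V1=-0.6817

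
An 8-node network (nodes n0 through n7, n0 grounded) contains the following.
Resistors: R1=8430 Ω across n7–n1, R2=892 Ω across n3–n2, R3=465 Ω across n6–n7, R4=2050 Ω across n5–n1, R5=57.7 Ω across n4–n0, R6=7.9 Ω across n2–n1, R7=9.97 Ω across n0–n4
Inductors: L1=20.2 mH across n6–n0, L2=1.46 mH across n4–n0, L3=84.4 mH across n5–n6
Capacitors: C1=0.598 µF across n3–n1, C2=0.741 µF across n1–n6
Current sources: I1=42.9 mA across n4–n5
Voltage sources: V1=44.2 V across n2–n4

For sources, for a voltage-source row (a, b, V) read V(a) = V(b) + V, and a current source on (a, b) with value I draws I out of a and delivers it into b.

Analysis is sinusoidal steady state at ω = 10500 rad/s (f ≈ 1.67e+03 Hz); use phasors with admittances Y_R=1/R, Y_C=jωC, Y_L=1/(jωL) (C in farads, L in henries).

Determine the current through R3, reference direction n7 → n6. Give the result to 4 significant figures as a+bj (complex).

-0.006855-0.001059j A

Apply KCL at each of the 7 non-ground nodes and solve the resulting linear system.
Node n1: branches {R1, C1, R4, C2, R6} → V_1 = 41.71+6.667j
Node n2: branches {R2, R6, V1} → V_2 = 41.96+2.874j
Node n3: branches {R2, C1} → V_3 = 41.06+6.506j
Node n4: branches {L2, I1, R5, R7, V1} → V_4 = -2.239+2.874j
Node n5: branches {R4, I1, L3} → V_5 = 110.4+24.43j
Node n6: branches {L1, R3, C2, L3} → V_6 = 102.7+16.08j
Node n7: branches {R1, R3} → V_7 = 99.49+15.59j
Source currents: i(V1)=-0.03294+0.4841j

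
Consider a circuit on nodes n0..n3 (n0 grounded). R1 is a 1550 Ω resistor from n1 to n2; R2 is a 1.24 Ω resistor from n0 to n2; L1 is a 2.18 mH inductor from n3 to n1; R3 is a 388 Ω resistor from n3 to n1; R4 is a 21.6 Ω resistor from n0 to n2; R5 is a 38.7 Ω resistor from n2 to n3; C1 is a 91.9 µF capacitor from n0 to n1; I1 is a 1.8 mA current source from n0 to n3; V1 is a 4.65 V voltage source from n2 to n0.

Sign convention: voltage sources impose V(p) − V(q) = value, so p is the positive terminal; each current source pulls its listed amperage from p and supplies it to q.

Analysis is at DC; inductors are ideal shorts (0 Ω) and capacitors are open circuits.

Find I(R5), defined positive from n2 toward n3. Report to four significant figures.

-0.001756 A

MNA unknowns: 3 node voltages V₁..V_3 plus 2 source currents (L1, V1)
R1: Y=0.0006452 on G[1,2]
R2: Y=0.8065 on G[0,2]
L1: row V3−V1=0, i_L1 at 3,1
R3: Y=0.002577 on G[3,1]
R4: Y=0.04630 on G[0,2]
R5: Y=0.02584 on G[2,3]
C1: Y=0.000 on G[0,1]
I1: z[0]−=0.0018, z[3]+=0.0018
V1: row V2−V0=4.65, i_V1 at 2,0
solve → V1=4.718, V2=4.650, V3=4.718
aux → i_L1=4.385e-05, i_V1=-3.963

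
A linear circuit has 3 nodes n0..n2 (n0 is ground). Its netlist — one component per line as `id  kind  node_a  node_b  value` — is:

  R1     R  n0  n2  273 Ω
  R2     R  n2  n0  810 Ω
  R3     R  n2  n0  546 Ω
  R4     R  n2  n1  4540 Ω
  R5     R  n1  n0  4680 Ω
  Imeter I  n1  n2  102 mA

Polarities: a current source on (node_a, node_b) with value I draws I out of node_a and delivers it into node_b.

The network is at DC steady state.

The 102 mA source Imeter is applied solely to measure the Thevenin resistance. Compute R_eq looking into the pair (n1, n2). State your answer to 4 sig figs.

Apply KCL at each of the 2 non-ground nodes and solve the resulting linear system.
Node n1: branches {R4, R5, Imeter} → V_1 = -231.3
Node n2: branches {R1, R2, R3, R4, Imeter} → V_2 = 7.346

R_eq = 2340. Ω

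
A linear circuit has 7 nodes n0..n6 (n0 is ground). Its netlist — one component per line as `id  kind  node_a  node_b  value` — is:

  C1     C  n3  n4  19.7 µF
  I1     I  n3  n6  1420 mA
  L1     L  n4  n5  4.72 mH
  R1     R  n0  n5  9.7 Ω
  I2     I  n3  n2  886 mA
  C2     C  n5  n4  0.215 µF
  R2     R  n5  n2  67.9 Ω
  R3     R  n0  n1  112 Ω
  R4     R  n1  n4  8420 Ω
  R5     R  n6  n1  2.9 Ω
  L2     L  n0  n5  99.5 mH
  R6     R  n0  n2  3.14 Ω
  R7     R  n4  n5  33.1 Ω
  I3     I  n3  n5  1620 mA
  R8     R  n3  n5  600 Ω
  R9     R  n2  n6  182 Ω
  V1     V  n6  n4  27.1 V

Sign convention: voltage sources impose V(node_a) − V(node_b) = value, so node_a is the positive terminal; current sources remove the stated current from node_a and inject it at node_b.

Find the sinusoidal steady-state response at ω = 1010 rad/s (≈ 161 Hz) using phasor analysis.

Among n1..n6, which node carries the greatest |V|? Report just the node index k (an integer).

3

Element admittances at ω=1010 rad/s:
  Y(C1) = 0.000+0.01990j S between n3,n4
  I1: injects 1.42 A into n6 (from n3)
  Y(L1) = 0.000-0.2098j S between n4,n5
  Y(R1) = 0.1031+0.000j S between n0,n5
  I2: injects 0.886 A into n2 (from n3)
  Y(C2) = 0.000+0.0002171j S between n5,n4
  Y(R2) = 0.01473+0.000j S between n5,n2
  Y(R3) = 0.008929+0.000j S between n0,n1
  Y(R4) = 0.0001188+0.000j S between n1,n4
  Y(R5) = 0.3448+0.000j S between n6,n1
  Y(L2) = 0.000-0.009951j S between n0,n5
  Y(R6) = 0.3185+0.000j S between n0,n2
  Y(R7) = 0.03021+0.000j S between n4,n5
  I3: injects 1.62 A into n5 (from n3)
  Y(R8) = 0.001667+0.000j S between n3,n5
  Y(R9) = 0.005495+0.000j S between n2,n6
  V1: constraint V(n6)−V(n4) = 27.1
Assemble and solve the 7×7 MNA system:
  V(n1)=16.31-11.77j  V(n2)=2.489-0.1675j  V(n3)=-25.70+183.9j  V(n4)=-10.36-12.07j  V(n5)=-9.165+0.6520j  V(n6)=16.74-12.07j
  i(V1)=1.193+0.1704j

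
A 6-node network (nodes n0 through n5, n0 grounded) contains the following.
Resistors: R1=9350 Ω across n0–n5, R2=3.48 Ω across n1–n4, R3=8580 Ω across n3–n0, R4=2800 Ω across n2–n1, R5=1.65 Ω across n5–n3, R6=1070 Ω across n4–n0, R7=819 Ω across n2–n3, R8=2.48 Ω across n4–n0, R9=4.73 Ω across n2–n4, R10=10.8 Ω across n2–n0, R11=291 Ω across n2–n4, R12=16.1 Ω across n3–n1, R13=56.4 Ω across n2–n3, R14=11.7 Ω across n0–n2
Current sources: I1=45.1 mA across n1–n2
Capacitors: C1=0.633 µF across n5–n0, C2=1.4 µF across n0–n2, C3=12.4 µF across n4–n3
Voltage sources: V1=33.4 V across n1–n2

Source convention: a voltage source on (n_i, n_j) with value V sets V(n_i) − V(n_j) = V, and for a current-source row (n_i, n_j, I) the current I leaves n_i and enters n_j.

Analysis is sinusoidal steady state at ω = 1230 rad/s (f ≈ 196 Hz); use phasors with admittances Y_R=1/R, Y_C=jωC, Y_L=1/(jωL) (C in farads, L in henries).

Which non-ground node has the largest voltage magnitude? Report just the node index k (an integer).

1

Element admittances at ω=1230 rad/s:
  Y(R1) = 0.0001070+0.000j S between n0,n5
  Y(R2) = 0.2874+0.000j S between n1,n4
  Y(R3) = 0.0001166+0.000j S between n3,n0
  Y(R4) = 0.0003571+0.000j S between n2,n1
  Y(R5) = 0.6061+0.000j S between n5,n3
  Y(R6) = 0.0009346+0.000j S between n4,n0
  Y(R7) = 0.001221+0.000j S between n2,n3
  Y(R8) = 0.4032+0.000j S between n4,n0
  Y(R9) = 0.2114+0.000j S between n2,n4
  I1: injects 0.0451 A into n2 (from n1)
  Y(R10) = 0.09259+0.000j S between n2,n0
  Y(C1) = 0.000+0.0007786j S between n5,n0
  Y(R11) = 0.003436+0.000j S between n2,n4
  Y(C2) = 0.000+0.001722j S between n0,n2
  Y(R12) = 0.06211+0.000j S between n3,n1
  Y(R13) = 0.01773+0.000j S between n2,n3
  Y(C3) = 0.000+0.01525j S between n4,n3
  Y(R14) = 0.08547+0.000j S between n0,n2
  V1: constraint V(n1)−V(n2) = 33.4
Assemble and solve the 6×6 MNA system:
  V(n1)=22.70-0.1454j  V(n2)=-10.70-0.1454j  V(n3)=14.42-2.108j  V(n4)=4.700+0.08304j  V(n5)=14.42-2.126j
  i(V1)=-5.745-0.05622j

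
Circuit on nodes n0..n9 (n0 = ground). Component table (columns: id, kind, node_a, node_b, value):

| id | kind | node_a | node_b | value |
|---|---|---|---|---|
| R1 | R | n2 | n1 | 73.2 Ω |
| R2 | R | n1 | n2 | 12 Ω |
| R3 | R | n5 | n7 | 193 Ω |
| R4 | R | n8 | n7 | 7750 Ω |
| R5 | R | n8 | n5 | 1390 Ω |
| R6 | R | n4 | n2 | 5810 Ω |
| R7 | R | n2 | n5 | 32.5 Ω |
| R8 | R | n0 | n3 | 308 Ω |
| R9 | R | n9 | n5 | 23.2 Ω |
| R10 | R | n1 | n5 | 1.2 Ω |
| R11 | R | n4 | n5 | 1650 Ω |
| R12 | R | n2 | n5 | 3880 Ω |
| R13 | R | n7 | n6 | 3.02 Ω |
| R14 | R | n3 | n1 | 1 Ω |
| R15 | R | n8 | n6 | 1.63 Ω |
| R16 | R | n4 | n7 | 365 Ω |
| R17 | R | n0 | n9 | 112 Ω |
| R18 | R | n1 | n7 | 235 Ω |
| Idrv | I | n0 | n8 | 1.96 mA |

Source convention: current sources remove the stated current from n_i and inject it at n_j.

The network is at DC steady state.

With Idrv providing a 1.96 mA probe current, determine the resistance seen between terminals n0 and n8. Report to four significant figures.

Element admittances at DC:
  Y(R1) = 0.01366 S between n2,n1
  Y(R2) = 0.08333 S between n1,n2
  Y(R3) = 0.005181 S between n5,n7
  Y(R4) = 0.0001290 S between n8,n7
  Y(R5) = 0.0007194 S between n8,n5
  Y(R6) = 0.0001721 S between n4,n2
  Y(R7) = 0.03077 S between n2,n5
  Y(R8) = 0.003247 S between n0,n3
  Y(R9) = 0.04310 S between n9,n5
  Y(R10) = 0.8333 S between n1,n5
  Y(R11) = 0.0006061 S between n4,n5
  Y(R12) = 0.0002577 S between n2,n5
  Y(R13) = 0.3311 S between n7,n6
  Y(R14) = 1.000 S between n3,n1
  Y(R15) = 0.6135 S between n8,n6
  Y(R16) = 0.002740 S between n4,n7
  Y(R17) = 0.008929 S between n0,n9
  Y(R18) = 0.004255 S between n1,n7
  Idrv: injects 0.00196 A into n8 (from n0)
Assemble and solve the 9×9 MNA system:
  V(n1)=0.1845  V(n2)=0.1846  V(n3)=0.1839  V(n4)=0.3258  V(n5)=0.1843  V(n6)=0.3714  V(n7)=0.3659  V(n8)=0.3744  V(n9)=0.1526

R_eq = 191.0 Ω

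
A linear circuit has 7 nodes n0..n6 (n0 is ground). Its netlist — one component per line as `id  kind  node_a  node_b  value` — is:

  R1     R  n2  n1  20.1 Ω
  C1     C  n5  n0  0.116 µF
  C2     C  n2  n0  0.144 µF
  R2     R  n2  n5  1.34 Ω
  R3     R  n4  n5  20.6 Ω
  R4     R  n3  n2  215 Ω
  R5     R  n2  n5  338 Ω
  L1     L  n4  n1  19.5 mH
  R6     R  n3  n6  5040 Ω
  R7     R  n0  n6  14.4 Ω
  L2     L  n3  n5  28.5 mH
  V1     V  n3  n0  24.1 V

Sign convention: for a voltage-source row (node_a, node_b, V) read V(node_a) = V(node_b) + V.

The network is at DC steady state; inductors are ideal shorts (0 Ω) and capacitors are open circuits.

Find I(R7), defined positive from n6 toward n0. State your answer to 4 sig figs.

0.004768 A

Apply KCL at each of the 6 non-ground nodes and solve the resulting linear system.
Node n1: branches {R1, L1} → V_1 = 24.10
Node n2: branches {R1, C2, R2, R4, R5} → V_2 = 24.10
Node n3: branches {R4, R6, L2, V1} → V_3 = 24.10
Node n4: branches {R3, L1} → V_4 = 24.10
Node n5: branches {C1, R2, R3, R5, L2} → V_5 = 24.10
Node n6: branches {R6, R7} → V_6 = 0.06866
Source currents: i(L1)=0.000, i(L2)=0.000, i(V1)=-0.004768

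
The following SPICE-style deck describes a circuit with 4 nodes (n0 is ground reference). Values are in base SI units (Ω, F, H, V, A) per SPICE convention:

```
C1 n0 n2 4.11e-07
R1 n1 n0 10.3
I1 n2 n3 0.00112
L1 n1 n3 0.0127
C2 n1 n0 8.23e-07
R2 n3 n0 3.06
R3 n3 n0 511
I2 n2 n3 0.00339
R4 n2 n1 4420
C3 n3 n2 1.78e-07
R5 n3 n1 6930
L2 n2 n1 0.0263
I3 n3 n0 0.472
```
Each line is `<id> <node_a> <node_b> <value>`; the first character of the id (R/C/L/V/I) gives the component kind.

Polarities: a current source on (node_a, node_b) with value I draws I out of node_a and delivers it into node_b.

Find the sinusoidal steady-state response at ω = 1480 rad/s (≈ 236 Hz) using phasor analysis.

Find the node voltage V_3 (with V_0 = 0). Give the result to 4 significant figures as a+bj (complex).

-1.316-0.1477j V

Apply KCL at each of the 3 non-ground nodes and solve the resulting linear system.
Node n1: branches {R1, L1, C2, R4, R5, L2} → V_1 = -0.3970+0.5076j
Node n2: branches {C1, I1, I2, R4, C3, L2} → V_2 = -0.3985+0.3453j
Node n3: branches {I1, L1, R2, R3, I2, C3, R5, I3} → V_3 = -1.316-0.1477j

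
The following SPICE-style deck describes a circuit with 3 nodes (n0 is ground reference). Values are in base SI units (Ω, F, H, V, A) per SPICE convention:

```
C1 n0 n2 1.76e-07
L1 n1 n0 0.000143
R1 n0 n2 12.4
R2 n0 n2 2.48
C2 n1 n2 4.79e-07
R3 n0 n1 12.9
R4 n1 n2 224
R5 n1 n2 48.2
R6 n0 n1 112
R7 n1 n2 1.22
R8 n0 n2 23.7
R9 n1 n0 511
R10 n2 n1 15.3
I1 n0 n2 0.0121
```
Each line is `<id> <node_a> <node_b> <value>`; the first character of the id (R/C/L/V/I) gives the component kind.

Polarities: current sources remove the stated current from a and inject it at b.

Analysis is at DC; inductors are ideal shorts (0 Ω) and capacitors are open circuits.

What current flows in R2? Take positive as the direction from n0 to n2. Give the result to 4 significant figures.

-0.003397 A

MNA unknowns: 2 node voltages V₁..V_2 plus 1 source current (L1)
C1: Y=0.000 on G[0,2]
L1: row V1−V0=0, i_L1 at 1,0
R1: Y=0.08065 on G[0,2]
R2: Y=0.4032 on G[0,2]
C2: Y=0.000 on G[1,2]
R3: Y=0.07752 on G[0,1]
R4: Y=0.004464 on G[1,2]
R5: Y=0.02075 on G[1,2]
R6: Y=0.008929 on G[0,1]
R7: Y=0.8197 on G[1,2]
R8: Y=0.04219 on G[0,2]
R9: Y=0.001957 on G[1,0]
R10: Y=0.06536 on G[2,1]
I1: z[0]−=0.0121, z[2]+=0.0121
solve → V1=0.000, V2=0.008424
aux → i_L1=0.007668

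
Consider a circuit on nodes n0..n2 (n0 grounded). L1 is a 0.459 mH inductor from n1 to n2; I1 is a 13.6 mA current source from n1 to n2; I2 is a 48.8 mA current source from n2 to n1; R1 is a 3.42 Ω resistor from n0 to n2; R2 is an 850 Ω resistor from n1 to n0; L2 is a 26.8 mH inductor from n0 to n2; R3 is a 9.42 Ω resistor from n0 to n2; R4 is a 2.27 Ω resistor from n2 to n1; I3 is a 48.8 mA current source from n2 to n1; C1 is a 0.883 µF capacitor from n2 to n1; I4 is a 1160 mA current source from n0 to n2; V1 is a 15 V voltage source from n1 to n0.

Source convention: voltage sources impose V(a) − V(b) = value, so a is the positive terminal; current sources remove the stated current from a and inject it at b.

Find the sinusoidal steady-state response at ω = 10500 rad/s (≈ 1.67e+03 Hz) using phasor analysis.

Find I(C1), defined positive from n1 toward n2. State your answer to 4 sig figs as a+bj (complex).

-0.01176+0.05134j A

MNA unknowns: 2 node voltages V₁..V_2 plus 1 source current (V1)
L1: Y=0.000-0.2075j on G[1,2]
I1: z[1]−=0.0136, z[2]+=0.0136
I2: z[2]−=0.0488, z[1]+=0.0488
R1: Y=0.2924+0.000j on G[0,2]
R2: Y=0.001176+0.000j on G[1,0]
L2: Y=0.000-0.003554j on G[0,2]
R3: Y=0.1062+0.000j on G[0,2]
R4: Y=0.4405+0.000j on G[2,1]
I3: z[2]−=0.0488, z[1]+=0.0488
C1: Y=0.000+0.009272j on G[2,1]
I4: z[0]−=1.16, z[2]+=1.16
V1: row V1−V0=15, i_V1 at 1,0
solve → V1=15.00+0.000j, V2=9.462-1.268j
aux → i_V1=-2.624+0.5390j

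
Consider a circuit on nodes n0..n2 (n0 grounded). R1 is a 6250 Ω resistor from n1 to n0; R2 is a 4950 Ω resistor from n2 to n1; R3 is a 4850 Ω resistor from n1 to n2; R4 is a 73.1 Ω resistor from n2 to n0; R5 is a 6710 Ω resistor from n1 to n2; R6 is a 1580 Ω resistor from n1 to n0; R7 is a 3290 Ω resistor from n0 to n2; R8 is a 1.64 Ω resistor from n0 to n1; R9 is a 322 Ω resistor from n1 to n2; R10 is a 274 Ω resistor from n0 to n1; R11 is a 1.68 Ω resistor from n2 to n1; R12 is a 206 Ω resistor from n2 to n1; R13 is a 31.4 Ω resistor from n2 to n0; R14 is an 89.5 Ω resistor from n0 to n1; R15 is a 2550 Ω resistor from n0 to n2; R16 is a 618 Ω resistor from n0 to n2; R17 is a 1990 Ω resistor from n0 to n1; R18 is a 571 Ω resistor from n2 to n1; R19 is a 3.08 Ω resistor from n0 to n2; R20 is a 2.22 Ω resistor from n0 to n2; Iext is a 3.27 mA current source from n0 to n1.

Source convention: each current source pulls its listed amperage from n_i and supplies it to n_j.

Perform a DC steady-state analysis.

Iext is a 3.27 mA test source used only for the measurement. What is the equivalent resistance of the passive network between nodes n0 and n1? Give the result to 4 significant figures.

R_eq = 1.026 Ω

Element admittances at DC:
  Y(R1) = 0.0001600 S between n1,n0
  Y(R2) = 0.0002020 S between n2,n1
  Y(R3) = 0.0002062 S between n1,n2
  Y(R4) = 0.01368 S between n2,n0
  Y(R5) = 0.0001490 S between n1,n2
  Y(R6) = 0.0006329 S between n1,n0
  Y(R7) = 0.0003040 S between n0,n2
  Y(R8) = 0.6098 S between n0,n1
  Y(R9) = 0.003106 S between n1,n2
  Y(R10) = 0.003650 S between n0,n1
  Y(R11) = 0.5952 S between n2,n1
  Y(R12) = 0.004854 S between n2,n1
  Y(R13) = 0.03185 S between n2,n0
  Y(R14) = 0.01117 S between n0,n1
  Y(R15) = 0.0003922 S between n0,n2
  Y(R16) = 0.001618 S between n0,n2
  Y(R17) = 0.0005025 S between n0,n1
  Y(R18) = 0.001751 S between n2,n1
  Y(R19) = 0.3247 S between n0,n2
  Y(R20) = 0.4505 S between n0,n2
  Iext: injects 0.00327 A into n1 (from n0)
Assemble and solve the 2×2 MNA system:
  V(n1)=0.003355  V(n2)=0.001422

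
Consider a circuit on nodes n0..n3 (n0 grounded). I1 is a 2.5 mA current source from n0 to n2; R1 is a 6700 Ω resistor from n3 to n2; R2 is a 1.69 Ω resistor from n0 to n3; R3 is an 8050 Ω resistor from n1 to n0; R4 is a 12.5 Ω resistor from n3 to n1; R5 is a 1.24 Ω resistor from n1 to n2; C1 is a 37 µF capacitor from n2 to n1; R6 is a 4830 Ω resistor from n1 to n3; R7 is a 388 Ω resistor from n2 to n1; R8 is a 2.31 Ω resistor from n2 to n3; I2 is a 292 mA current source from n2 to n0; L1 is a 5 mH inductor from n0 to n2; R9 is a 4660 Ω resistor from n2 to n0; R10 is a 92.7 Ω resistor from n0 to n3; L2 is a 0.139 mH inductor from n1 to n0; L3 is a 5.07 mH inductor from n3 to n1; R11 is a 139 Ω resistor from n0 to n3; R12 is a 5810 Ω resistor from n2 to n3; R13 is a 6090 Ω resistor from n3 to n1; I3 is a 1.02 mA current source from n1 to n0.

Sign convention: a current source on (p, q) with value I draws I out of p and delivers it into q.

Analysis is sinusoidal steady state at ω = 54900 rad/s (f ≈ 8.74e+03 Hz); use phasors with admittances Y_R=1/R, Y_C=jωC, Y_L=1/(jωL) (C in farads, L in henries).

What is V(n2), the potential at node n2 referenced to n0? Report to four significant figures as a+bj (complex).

-0.8167-0.3987j V

Apply KCL at each of the 3 non-ground nodes and solve the resulting linear system.
Node n1: branches {R3, R4, R5, C1, R6, R7, L2, L3, R13, I3} → V_1 = -0.8385-0.4551j
Node n2: branches {I1, R1, R5, C1, R7, R8, I2, L1, R9, R12} → V_2 = -0.8167-0.3987j
Node n3: branches {R1, R2, R4, R6, R8, R10, L3, R11, R12, R13} → V_3 = -0.3758-0.1849j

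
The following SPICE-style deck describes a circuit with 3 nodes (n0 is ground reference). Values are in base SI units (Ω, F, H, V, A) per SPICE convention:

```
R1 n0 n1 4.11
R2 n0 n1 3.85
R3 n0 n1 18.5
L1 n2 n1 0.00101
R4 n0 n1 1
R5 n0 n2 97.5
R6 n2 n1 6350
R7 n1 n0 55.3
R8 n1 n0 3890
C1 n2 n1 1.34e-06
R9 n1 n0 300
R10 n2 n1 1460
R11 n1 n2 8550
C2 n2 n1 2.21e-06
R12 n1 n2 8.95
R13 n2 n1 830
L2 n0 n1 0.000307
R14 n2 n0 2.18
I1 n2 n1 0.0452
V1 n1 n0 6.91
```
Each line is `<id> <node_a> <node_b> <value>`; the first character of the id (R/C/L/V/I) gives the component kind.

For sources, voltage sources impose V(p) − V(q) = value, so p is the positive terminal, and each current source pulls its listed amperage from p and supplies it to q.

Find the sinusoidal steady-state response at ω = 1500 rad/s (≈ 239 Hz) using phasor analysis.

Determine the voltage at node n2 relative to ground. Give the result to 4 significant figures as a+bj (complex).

4.418-2.800j V

MNA unknowns: 2 node voltages V₁..V_2 plus 1 source current (V1)
R1: Y=0.2433+0.000j on G[0,1]
R2: Y=0.2597+0.000j on G[0,1]
R3: Y=0.05405+0.000j on G[0,1]
L1: Y=0.000-0.6601j on G[2,1]
R4: Y=1.000+0.000j on G[0,1]
R5: Y=0.01026+0.000j on G[0,2]
R6: Y=0.0001575+0.000j on G[2,1]
R7: Y=0.01808+0.000j on G[1,0]
R8: Y=0.0002571+0.000j on G[1,0]
C1: Y=0.000+0.002010j on G[2,1]
R9: Y=0.003333+0.000j on G[1,0]
R10: Y=0.0006849+0.000j on G[2,1]
R11: Y=0.0001170+0.000j on G[1,2]
C2: Y=0.000+0.003315j on G[2,1]
R12: Y=0.1117+0.000j on G[1,2]
R13: Y=0.001205+0.000j on G[2,1]
L2: Y=0.000-2.172j on G[0,1]
R14: Y=0.4587+0.000j on G[2,0]
I1: z[2]−=0.0452, z[1]+=0.0452
V1: row V1−V0=6.91, i_V1 at 1,0
solve → V1=6.910+0.000j, V2=4.418-2.800j
aux → i_V1=-12.98+16.32j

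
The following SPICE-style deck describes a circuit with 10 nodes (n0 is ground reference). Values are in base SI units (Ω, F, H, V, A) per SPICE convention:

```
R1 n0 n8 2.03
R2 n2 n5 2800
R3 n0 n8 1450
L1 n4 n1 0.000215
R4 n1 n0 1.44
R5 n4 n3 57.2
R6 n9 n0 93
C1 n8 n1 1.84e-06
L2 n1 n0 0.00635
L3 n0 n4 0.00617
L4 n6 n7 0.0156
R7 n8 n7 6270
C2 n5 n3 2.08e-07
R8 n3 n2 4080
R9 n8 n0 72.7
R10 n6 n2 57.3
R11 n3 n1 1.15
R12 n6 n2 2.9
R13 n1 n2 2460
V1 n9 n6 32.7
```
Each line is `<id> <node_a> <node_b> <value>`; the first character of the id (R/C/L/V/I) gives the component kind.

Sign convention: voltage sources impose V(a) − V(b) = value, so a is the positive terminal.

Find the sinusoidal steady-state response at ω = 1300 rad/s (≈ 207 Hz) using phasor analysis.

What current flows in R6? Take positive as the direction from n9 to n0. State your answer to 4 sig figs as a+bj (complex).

Element admittances at ω=1300 rad/s:
  Y(R1) = 0.4926+0.000j S between n0,n8
  Y(R2) = 0.0003571+0.000j S between n2,n5
  Y(R3) = 0.0006897+0.000j S between n0,n8
  Y(L1) = 0.000-3.578j S between n4,n1
  Y(R4) = 0.6944+0.000j S between n1,n0
  Y(R5) = 0.01748+0.000j S between n4,n3
  Y(R6) = 0.01075+0.000j S between n9,n0
  Y(C1) = 0.000+0.002392j S between n8,n1
  Y(L2) = 0.000-0.1211j S between n1,n0
  Y(L3) = 0.000-0.1247j S between n0,n4
  Y(L4) = 0.000-0.04931j S between n6,n7
  Y(R7) = 0.0001595+0.000j S between n8,n7
  Y(C2) = 0.000+0.0002704j S between n5,n3
  Y(R8) = 0.0002451+0.000j S between n3,n2
  Y(R9) = 0.01376+0.000j S between n8,n0
  Y(R10) = 0.01745+0.000j S between n6,n2
  Y(R11) = 0.8696+0.000j S between n3,n1
  Y(R12) = 0.3448+0.000j S between n6,n2
  Y(R13) = 0.0004065+0.000j S between n1,n2
  V1: constraint V(n9)−V(n6) = 32.7
Assemble and solve the 10×10 MNA system:
  V(n1)=-0.02812-0.01660j  V(n2)=-30.00+0.4501j  V(n3)=-0.04087-0.02220j  V(n4)=-0.02715-0.01611j  V(n5)=-18.86+14.70j  V(n6)=-30.07+0.4369j  V(n7)=-30.07+0.5341j  V(n8)=-0.009375+7.953e-05j  V(n9)=2.632+0.4369j
  i(V1)=-0.02830-0.004698j

0.02830+0.004698j A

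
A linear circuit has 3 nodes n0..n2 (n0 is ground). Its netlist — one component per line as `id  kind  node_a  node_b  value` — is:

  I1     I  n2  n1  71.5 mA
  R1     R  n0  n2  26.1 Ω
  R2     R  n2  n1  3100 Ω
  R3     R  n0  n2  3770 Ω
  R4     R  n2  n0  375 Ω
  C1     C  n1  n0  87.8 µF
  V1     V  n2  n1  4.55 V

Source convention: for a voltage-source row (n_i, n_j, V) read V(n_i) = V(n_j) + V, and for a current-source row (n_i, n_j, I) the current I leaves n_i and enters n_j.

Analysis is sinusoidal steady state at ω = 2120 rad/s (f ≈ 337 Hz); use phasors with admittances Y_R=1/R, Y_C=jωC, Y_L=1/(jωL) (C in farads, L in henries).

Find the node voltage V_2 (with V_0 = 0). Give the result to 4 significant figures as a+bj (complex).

MNA unknowns: 2 node voltages V₁..V_2 plus 1 source current (V1)
I1: z[2]−=0.0715, z[1]+=0.0715
R1: Y=0.03831+0.000j on G[0,2]
R2: Y=0.0003226+0.000j on G[2,1]
R3: Y=0.0002653+0.000j on G[0,2]
R4: Y=0.002667+0.000j on G[2,0]
C1: Y=0.000+0.1861j on G[1,0]
V1: row V2−V1=4.55, i_V1 at 2,1
solve → V1=-0.2130+0.9610j, V2=4.337+0.9610j
aux → i_V1=-0.2519-0.03964j

4.337+0.9610j V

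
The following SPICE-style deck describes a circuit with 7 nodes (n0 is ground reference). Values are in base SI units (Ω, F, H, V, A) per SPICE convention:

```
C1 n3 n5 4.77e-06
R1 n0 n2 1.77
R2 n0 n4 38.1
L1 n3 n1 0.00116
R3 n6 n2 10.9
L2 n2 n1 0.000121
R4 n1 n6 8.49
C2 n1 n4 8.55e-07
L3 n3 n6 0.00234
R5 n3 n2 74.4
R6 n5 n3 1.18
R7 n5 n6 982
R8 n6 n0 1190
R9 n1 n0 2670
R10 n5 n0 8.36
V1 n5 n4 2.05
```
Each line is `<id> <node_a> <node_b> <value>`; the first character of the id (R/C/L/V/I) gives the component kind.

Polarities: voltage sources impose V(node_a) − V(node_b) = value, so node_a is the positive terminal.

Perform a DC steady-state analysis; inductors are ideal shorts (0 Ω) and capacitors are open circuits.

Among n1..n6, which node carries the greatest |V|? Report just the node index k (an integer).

Apply KCL at each of the 6 non-ground nodes and solve the resulting linear system.
Node n1: branches {L1, L2, R4, C2, R9} → V_1 = 0.06648
Node n2: branches {R1, R3, L2, R5} → V_2 = 0.06648
Node n3: branches {C1, L1, L3, R5, R6} → V_3 = 0.06648
Node n4: branches {R2, C2, V1} → V_4 = -1.939
Node n5: branches {C1, R6, R7, R10, V1} → V_5 = 0.1108
Node n6: branches {R3, R4, L3, R7, R8} → V_6 = 0.06648
Source currents: i(L1)=0.03758, i(L2)=-0.03756, i(L3)=1.069e-05, i(V1)=-0.05090

4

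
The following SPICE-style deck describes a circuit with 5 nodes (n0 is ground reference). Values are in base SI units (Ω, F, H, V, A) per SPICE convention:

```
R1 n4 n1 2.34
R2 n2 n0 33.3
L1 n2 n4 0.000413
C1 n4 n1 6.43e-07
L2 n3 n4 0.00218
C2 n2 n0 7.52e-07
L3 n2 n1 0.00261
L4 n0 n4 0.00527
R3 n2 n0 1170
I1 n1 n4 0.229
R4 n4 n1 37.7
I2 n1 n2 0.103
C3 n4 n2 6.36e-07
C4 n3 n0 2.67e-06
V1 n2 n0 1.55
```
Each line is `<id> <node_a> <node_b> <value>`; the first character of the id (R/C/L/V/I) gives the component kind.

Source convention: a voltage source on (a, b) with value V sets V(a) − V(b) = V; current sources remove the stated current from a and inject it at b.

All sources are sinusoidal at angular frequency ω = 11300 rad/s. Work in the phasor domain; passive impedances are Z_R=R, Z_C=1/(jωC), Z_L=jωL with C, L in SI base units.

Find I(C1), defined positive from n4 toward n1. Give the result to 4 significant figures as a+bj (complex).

0.0004035+0.004933j A

MNA unknowns: 4 node voltages V₁..V_4 plus 1 source current (V1)
R1: Y=0.4274+0.000j on G[4,1]
R2: Y=0.03003+0.000j on G[2,0]
L1: Y=0.000-0.2143j on G[2,4]
C1: Y=0.000+0.007266j on G[4,1]
L2: Y=0.000-0.04059j on G[3,4]
C2: Y=0.000+0.008498j on G[2,0]
L3: Y=0.000-0.03391j on G[2,1]
L4: Y=0.000-0.01679j on G[0,4]
R3: Y=0.0008547+0.000j on G[2,0]
I1: z[1]−=0.229, z[4]+=0.229
R4: Y=0.02653+0.000j on G[4,1]
I2: z[1]−=0.103, z[2]+=0.103
C3: Y=0.000+0.007187j on G[4,2]
C4: Y=0.000+0.03017j on G[3,0]
V1: row V2−V0=1.55, i_V1 at 2,0
solve → V1=2.148-0.6921j, V2=1.550+0.000j, V3=11.01-2.912j, V4=2.827-0.7476j
aux → i_V1=-0.1232-0.2979j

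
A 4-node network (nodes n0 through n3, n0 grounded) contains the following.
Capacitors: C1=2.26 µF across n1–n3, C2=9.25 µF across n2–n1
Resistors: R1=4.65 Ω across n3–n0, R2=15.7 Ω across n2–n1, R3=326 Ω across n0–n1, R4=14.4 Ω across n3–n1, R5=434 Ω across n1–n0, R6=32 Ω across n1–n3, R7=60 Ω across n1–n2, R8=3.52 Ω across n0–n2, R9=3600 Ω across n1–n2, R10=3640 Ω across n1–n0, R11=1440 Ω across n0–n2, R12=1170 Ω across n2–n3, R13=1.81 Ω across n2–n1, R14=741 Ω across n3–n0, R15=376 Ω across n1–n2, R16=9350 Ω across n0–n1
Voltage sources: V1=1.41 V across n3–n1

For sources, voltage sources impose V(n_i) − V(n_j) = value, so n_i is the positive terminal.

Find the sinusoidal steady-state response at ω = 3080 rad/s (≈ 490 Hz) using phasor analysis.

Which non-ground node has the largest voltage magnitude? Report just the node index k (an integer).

Element admittances at ω=3080 rad/s:
  Y(C1) = 0.000+0.006961j S between n1,n3
  Y(R1) = 0.2151+0.000j S between n3,n0
  Y(R2) = 0.06369+0.000j S between n2,n1
  Y(R3) = 0.003067+0.000j S between n0,n1
  Y(R4) = 0.06944+0.000j S between n3,n1
  Y(R5) = 0.002304+0.000j S between n1,n0
  Y(R6) = 0.03125+0.000j S between n1,n3
  Y(R7) = 0.01667+0.000j S between n1,n2
  Y(C2) = 0.000+0.02849j S between n2,n1
  Y(R8) = 0.2841+0.000j S between n0,n2
  Y(R9) = 0.0002778+0.000j S between n1,n2
  Y(R10) = 0.0002747+0.000j S between n1,n0
  Y(R11) = 0.0006944+0.000j S between n0,n2
  Y(R12) = 0.0008547+0.000j S between n2,n3
  Y(R13) = 0.5525+0.000j S between n2,n1
  Y(R14) = 0.001350+0.000j S between n3,n0
  Y(R15) = 0.002660+0.000j S between n1,n2
  Y(R16) = 0.0001070+0.000j S between n0,n1
  V1: constraint V(n3)−V(n1) = 1.41
Assemble and solve the 4×4 MNA system:
  V(n1)=-0.7291+0.004758j  V(n2)=-0.5027-0.003712j  V(n3)=0.6809+0.004758j
  i(V1)=-0.2903-0.01085j

1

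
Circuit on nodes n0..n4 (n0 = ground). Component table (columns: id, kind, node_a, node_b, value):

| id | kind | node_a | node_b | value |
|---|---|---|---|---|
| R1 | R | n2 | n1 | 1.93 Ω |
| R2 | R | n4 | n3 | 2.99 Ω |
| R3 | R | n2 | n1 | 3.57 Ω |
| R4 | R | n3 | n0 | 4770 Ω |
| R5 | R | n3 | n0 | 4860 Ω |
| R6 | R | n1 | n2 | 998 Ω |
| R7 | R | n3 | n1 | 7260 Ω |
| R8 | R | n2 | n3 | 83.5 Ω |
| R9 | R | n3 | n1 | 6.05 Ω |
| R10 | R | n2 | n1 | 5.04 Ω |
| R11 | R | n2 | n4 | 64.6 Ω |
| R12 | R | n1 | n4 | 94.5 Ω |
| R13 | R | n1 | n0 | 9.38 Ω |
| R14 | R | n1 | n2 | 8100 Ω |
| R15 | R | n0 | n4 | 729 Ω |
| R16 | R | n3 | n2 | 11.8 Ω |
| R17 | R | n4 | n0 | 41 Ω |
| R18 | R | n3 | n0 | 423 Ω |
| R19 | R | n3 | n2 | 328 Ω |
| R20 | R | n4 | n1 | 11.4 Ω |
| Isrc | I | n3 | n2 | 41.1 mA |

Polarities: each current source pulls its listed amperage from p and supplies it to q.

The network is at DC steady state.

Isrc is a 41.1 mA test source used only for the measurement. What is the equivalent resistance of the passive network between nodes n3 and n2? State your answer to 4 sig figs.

Apply KCL at each of the 4 non-ground nodes and solve the resulting linear system.
Node n1: branches {R1, R3, R6, R7, R9, R10, R12, R13, R14, R20} → V_1 = 0.01630
Node n2: branches {R1, R3, R6, R8, R10, R11, R14, R16, R19, Isrc} → V_2 = 0.04277
Node n3: branches {R2, R4, R5, R7, R8, R9, R16, R18, R19, Isrc} → V_3 = -0.08880
Node n4: branches {R2, R11, R12, R15, R17, R20} → V_4 = -0.05788

R_eq = 3.201 Ω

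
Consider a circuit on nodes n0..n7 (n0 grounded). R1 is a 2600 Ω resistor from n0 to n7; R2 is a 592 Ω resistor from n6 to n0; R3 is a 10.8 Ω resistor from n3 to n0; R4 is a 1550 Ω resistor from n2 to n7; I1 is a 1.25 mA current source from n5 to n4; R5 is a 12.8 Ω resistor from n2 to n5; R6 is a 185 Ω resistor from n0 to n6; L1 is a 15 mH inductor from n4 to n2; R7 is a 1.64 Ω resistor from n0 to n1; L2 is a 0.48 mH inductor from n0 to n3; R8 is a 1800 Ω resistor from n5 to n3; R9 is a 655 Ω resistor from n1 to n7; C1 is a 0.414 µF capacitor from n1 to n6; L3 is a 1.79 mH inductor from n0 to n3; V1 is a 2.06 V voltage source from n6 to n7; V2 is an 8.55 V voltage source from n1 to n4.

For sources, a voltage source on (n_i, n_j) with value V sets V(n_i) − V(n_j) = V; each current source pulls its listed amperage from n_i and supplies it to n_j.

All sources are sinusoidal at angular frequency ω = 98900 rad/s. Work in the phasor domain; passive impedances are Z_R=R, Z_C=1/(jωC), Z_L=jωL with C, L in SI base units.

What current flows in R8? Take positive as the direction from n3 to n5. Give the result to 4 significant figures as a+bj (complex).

MNA unknowns: 7 node voltages V₁..V_7 plus 2 source currents (V1, V2)
R1: Y=0.0003846+0.000j on G[0,7]
R2: Y=0.001689+0.000j on G[6,0]
R3: Y=0.09259+0.000j on G[3,0]
R4: Y=0.0006452+0.000j on G[2,7]
I1: z[5]−=0.00125, z[4]+=0.00125
R5: Y=0.07812+0.000j on G[2,5]
R6: Y=0.005405+0.000j on G[0,6]
L1: Y=0.000-0.0006741j on G[4,2]
R7: Y=0.6098+0.000j on G[0,1]
L2: Y=0.000-0.02107j on G[0,3]
R8: Y=0.0005556+0.000j on G[5,3]
R9: Y=0.001527+0.000j on G[1,7]
C1: Y=0.000+0.04094j on G[1,6]
L3: Y=0.000-0.005649j on G[0,3]
V1: row V6−V7=2.06, i_V1 at 6,7
V2: row V1−V4=8.55, i_V2 at 1,4
solve → V1=0.003862-0.001738j, V2=-3.661+2.724j, V3=-0.02440+0.009135j, V4=-8.546-0.001738j, V5=-3.652+2.705j, V6=0.06052-0.05855j, V7=-1.999-0.05855j
aux → i_V1=-0.002755-0.001904j, i_V2=-0.003087+0.003293j

0.002015-0.001498j A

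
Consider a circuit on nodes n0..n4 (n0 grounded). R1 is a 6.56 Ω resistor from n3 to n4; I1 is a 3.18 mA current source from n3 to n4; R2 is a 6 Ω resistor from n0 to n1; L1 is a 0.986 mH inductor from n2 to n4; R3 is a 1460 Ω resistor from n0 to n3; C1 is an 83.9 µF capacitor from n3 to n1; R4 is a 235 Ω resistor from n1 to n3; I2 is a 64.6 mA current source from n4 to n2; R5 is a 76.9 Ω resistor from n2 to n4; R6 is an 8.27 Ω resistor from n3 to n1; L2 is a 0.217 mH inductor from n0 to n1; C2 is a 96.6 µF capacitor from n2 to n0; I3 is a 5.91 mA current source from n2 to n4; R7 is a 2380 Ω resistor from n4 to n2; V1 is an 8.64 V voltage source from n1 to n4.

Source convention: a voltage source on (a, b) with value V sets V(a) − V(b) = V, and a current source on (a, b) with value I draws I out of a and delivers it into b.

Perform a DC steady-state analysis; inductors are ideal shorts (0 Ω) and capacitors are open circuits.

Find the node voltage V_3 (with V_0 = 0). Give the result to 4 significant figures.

Apply KCL at each of the 4 non-ground nodes and solve the resulting linear system.
Node n1: branches {R2, C1, R4, R6, L2, V1} → V_1 = 0.000
Node n2: branches {L1, I2, R5, C2, I3, R7} → V_2 = -8.640
Node n3: branches {R1, I1, R3, C1, R4, R6} → V_3 = -4.744
Node n4: branches {R1, I1, L1, I2, R5, I3, R7, V1} → V_4 = -8.640
Source currents: i(L1)=0.05869, i(L2)=-0.003249, i(V1)=-0.5971

-4.744 V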